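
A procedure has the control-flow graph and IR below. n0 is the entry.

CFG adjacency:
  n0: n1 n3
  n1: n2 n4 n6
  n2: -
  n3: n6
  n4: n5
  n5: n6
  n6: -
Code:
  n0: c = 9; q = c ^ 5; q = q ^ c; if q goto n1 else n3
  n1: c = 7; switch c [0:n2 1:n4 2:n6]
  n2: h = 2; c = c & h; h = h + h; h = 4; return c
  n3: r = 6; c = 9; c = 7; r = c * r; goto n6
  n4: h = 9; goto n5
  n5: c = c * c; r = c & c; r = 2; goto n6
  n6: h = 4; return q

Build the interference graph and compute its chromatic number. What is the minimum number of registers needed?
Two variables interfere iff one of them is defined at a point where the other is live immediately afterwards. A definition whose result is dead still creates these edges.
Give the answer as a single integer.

Per-block:
  n0: def={c,q} ue=∅
  n1: def={c} ue=∅
  n2: def={c,h} ue={c}
  n3: def={c,r} ue=∅
  n4: def={h} ue=∅
  n5: def={c,r} ue={c}
  n6: def={h} ue={q}

Live sets:
  n0 li=∅ lo={q}
  n1 li={q} lo={c,q}
  n2 li={c} lo=∅
  n3 li={q} lo={q}
  n4 li={c,q} lo={c,q}
  n5 li={c,q} lo={q}
  n6 li={q} lo=∅

Conflict graph:
  c↔{h,q,r}
  h↔{c,q}
  q↔{c,h,r}
  r↔{c,q}

Colouring:
  {c,h,q} pairwise interfere (3-clique) ⇒ χ ≥ 3
  3-colouring: c0={c}  c1={q}  c2={h,r}
  χ = 3

Answer: 3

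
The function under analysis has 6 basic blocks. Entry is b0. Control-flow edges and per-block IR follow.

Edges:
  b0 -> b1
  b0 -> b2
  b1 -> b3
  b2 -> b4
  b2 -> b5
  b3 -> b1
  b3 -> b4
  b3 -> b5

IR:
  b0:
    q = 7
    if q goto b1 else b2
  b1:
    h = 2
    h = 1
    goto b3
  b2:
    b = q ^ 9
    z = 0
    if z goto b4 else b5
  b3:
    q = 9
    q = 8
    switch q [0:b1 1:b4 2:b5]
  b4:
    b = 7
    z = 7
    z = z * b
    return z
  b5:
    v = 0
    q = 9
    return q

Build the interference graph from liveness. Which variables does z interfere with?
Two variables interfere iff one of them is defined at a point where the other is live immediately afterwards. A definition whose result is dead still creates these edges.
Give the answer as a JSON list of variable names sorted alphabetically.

Per-block:
  b0: {q} / ∅
  b1: {h} / ∅
  b2: {b,z} / {q}
  b3: {q} / ∅
  b4: {b,z} / ∅
  b5: {q,v} / ∅

Live sets:
  b0: in=∅ out={q}
  b1: in=∅ out=∅
  b2: in={q} out=∅
  b3: in=∅ out=∅
  b4: in=∅ out=∅
  b5: in=∅ out=∅

Conflict graph:
  b: {z}
  h: ∅
  q: ∅
  v: ∅
  z: {b}

N(z) = ["b"]

Answer: ["b"]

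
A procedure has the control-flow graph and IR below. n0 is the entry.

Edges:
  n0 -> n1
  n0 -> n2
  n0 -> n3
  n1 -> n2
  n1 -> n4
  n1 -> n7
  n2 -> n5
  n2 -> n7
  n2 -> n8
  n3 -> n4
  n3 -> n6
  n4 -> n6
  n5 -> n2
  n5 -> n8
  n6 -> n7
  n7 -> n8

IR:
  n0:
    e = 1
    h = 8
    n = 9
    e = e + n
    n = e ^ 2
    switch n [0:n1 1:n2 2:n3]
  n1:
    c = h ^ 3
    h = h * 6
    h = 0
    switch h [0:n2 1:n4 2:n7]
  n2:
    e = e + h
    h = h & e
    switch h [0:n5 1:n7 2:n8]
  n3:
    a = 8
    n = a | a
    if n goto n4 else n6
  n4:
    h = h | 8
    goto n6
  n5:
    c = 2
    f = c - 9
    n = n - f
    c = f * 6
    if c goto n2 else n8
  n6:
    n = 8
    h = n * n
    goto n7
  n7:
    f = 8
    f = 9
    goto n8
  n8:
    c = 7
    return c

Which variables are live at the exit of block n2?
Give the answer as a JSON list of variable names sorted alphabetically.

Block summaries:
  n0: {e,h,n} / ∅
  n1: {c,h} / {h}
  n2: {e,h} / {e,h}
  n3: {a,n} / ∅
  n4: {h} / {h}
  n5: {c,f,n} / {n}
  n6: {h,n} / ∅
  n7: {f} / ∅
  n8: {c} / ∅

Live sets:
  n0 li=∅ lo={e,h,n}
  n1 li={e,h,n} lo={e,h,n}
  n2 li={e,h,n} lo={e,h,n}
  n3 li={h} lo={h}
  n4 li={h} lo=∅
  n5 li={e,h,n} lo={e,h,n}
  n6 li=∅ lo=∅
  n7 li=∅ lo=∅
  n8 li=∅ lo=∅

live-out(n2) = ["e", "h", "n"]

Answer: ["e", "h", "n"]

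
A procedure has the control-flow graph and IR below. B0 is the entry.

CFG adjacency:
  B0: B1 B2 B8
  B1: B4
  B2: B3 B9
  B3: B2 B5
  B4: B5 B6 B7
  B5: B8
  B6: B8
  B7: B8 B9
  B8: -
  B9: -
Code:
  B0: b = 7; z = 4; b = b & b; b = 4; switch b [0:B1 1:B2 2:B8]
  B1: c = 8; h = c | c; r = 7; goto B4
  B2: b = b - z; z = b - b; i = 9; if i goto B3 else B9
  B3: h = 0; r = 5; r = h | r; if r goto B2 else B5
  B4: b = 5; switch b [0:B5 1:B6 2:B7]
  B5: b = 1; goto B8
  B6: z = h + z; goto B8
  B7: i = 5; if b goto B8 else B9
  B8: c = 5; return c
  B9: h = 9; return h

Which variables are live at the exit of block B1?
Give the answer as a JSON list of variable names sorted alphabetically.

Block summaries:
  B0: {b,z} / ∅
  B1: {c,h,r} / ∅
  B2: {b,i,z} / {b,z}
  B3: {h,r} / ∅
  B4: {b} / ∅
  B5: {b} / ∅
  B6: {z} / {h,z}
  B7: {i} / {b}
  B8: {c} / ∅
  B9: {h} / ∅

Live sets:
  live B0: ∅→{b,z}
  live B1: {z}→{h,z}
  live B2: {b,z}→{b,z}
  live B3: {b,z}→{b,z}
  live B4: {h,z}→{b,h,z}
  live B5: ∅→∅
  live B6: {h,z}→∅
  live B7: {b}→∅
  live B8: ∅→∅
  live B9: ∅→∅

live-out(B1) = ["h", "z"]

Answer: ["h", "z"]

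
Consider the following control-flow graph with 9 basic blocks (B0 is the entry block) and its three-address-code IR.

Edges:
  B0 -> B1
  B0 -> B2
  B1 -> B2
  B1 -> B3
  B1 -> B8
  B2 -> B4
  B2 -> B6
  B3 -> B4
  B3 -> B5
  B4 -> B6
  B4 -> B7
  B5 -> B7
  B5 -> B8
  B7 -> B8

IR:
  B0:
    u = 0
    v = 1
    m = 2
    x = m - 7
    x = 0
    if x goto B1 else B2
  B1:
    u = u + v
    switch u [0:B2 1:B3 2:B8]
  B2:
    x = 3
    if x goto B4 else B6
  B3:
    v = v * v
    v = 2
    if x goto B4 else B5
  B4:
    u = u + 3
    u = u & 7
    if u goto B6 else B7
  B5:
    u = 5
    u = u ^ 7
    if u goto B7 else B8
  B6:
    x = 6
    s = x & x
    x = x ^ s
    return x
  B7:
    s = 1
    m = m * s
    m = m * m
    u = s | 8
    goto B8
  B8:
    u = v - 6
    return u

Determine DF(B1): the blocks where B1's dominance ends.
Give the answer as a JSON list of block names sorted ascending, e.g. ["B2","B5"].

Answer: ["B2", "B4", "B7", "B8"]

Analysis:
idom tree: B1←B0 B2←B0 B3←B1 B4←B0 B5←B3 B6←B0 B7←B0 B8←B0
Dom at joins:
  B2: preds {B0,B1}: {B0} ∩ {B0,B1} = {B0}; idom=B0
  B4: preds {B2,B3}: {B0,B2} ∩ {B0,B1,B3} = {B0}; idom=B0
  B6: preds {B2,B4}: {B0,B2} ∩ {B0,B4} = {B0}; idom=B0
  B7: preds {B4,B5}: {B0,B4} ∩ {B0,B1,B3,B5} = {B0}; idom=B0
  B8: preds {B1,B5,B7}: {B0,B1} ∩ {B0,B1,B3,B5} ∩ {B0,B7} = {B0}; idom=B0

DF derivation:
  join B2 pred B0: · stop@B0
  join B2 pred B1: B1 stop@B0
  join B4 pred B2: B2 stop@B0
  join B4 pred B3: B3→B1 stop@B0
  join B6 pred B2: B2 stop@B0
  join B6 pred B4: B4 stop@B0
  join B7 pred B4: B4 stop@B0
  join B7 pred B5: B5→B3→B1 stop@B0
  join B8 pred B1: B1 stop@B0
  join B8 pred B5: B5→B3→B1 stop@B0
  join B8 pred B7: B7 stop@B0
  DF(B0)=∅
  DF(B1)={B2,B4,B7,B8}
  DF(B2)={B4,B6}
  DF(B3)={B4,B7,B8}
  DF(B4)={B6,B7}
  DF(B5)={B7,B8}
  DF(B6)=∅
  DF(B7)={B8}
  DF(B8)=∅

DF(B1) = ["B2", "B4", "B7", "B8"]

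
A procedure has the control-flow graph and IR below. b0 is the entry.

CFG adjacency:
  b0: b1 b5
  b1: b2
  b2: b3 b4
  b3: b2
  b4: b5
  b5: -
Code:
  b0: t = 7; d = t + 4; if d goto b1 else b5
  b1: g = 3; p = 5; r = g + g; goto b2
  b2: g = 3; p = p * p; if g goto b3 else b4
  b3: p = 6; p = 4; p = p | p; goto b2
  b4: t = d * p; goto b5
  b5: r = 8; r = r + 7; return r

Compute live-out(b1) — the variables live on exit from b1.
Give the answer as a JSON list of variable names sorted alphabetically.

Block summaries:
  b0 def {d,t} use ∅
  b1 def {g,p,r} use ∅
  b2 def {g,p} use {p}
  b3 def {p} use ∅
  b4 def {t} use {d,p}
  b5 def {r} use ∅

Liveness:
  b0: in=∅ out={d}
  b1: in={d} out={d,p}
  b2: in={d,p} out={d,p}
  b3: in={d} out={d,p}
  b4: in={d,p} out=∅
  b5: in=∅ out=∅

live-out(b1) = ["d", "p"]

Answer: ["d", "p"]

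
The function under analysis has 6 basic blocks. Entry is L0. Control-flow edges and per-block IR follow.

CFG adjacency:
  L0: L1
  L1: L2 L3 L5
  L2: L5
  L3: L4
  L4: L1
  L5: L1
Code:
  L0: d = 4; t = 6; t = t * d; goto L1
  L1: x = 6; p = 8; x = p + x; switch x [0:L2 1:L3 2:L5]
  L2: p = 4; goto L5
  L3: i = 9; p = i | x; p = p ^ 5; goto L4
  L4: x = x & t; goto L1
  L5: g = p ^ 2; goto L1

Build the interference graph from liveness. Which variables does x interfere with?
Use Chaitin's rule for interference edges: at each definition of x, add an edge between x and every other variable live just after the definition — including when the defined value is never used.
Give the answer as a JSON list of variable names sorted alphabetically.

Block summaries:
  L0: def={d,t} ue=∅
  L1: def={p,x} ue=∅
  L2: def={p} ue=∅
  L3: def={i,p} ue={x}
  L4: def={x} ue={t,x}
  L5: def={g} ue={p}

Live sets:
  L0 li=∅ lo={t}
  L1 li={t} lo={p,t,x}
  L2 li={t} lo={p,t}
  L3 li={t,x} lo={t,x}
  L4 li={t,x} lo={t}
  L5 li={p,t} lo={t}

Interference:
  d — {t}
  g — {t}
  i — {t,x}
  p — {t,x}
  t — {d,g,i,p,x}
  x — {i,p,t}

N(x) = ["i", "p", "t"]

Answer: ["i", "p", "t"]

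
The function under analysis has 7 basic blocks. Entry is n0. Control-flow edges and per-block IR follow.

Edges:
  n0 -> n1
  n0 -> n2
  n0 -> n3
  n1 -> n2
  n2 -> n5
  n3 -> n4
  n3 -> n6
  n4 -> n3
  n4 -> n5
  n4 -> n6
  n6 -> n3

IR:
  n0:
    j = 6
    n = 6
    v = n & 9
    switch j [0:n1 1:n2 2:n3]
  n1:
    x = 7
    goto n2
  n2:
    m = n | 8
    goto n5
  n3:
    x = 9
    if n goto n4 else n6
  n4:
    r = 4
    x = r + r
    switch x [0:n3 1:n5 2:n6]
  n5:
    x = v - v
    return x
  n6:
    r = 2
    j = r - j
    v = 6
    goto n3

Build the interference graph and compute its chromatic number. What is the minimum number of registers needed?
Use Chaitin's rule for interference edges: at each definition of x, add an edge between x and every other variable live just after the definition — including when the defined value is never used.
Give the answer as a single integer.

def/use:
  n0: def={j,n,v} ue=∅
  n1: def={x} ue=∅
  n2: def={m} ue={n}
  n3: def={x} ue={n}
  n4: def={r,x} ue=∅
  n5: def={x} ue={v}
  n6: def={j,r,v} ue={j}

Liveness:
  n0: in=∅ out={j,n,v}
  n1: in={n,v} out={n,v}
  n2: in={n,v} out={v}
  n3: in={j,n,v} out={j,n,v}
  n4: in={j,n,v} out={j,n,v}
  n5: in={v} out=∅
  n6: in={j,n} out={j,n,v}

Interference:
  j: {n,r,v,x}
  m: {v}
  n: {j,r,v,x}
  r: {j,n,v}
  v: {j,m,n,r,x}
  x: {j,n,v}

Chromatic number:
  lower bound: {j,n,r,v} mutually conflict ⇒ χ ≥ 4
  4-colouring: c0={v}  c1={j,m}  c2={n}  c3={r,x}
  χ = 4

Answer: 4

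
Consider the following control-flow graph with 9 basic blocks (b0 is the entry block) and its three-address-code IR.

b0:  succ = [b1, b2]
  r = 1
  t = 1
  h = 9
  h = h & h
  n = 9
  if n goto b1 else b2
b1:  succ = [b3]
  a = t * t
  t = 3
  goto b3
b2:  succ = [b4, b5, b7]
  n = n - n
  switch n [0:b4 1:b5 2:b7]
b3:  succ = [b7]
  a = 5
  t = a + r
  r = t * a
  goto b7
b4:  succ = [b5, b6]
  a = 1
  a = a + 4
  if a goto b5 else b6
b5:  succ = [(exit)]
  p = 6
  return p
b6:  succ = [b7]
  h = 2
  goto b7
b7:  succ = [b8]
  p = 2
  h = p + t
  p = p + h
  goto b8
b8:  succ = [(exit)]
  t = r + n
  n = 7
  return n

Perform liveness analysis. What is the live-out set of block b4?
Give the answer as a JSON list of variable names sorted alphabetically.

Block summaries:
  b0 def {h,n,r,t} use ∅
  b1 def {a,t} use {t}
  b2 def {n} use {n}
  b3 def {a,r,t} use {r}
  b4 def {a} use ∅
  b5 def {p} use ∅
  b6 def {h} use ∅
  b7 def {h,p} use {t}
  b8 def {n,t} use {n,r}

Live sets:
  live b0: ∅→{n,r,t}
  live b1: {n,r,t}→{n,r}
  live b2: {n,r,t}→{n,r,t}
  live b3: {n,r}→{n,r,t}
  live b4: {n,r,t}→{n,r,t}
  live b5: ∅→∅
  live b6: {n,r,t}→{n,r,t}
  live b7: {n,r,t}→{n,r}
  live b8: {n,r}→∅

live-out(b4) = ["n", "r", "t"]

Answer: ["n", "r", "t"]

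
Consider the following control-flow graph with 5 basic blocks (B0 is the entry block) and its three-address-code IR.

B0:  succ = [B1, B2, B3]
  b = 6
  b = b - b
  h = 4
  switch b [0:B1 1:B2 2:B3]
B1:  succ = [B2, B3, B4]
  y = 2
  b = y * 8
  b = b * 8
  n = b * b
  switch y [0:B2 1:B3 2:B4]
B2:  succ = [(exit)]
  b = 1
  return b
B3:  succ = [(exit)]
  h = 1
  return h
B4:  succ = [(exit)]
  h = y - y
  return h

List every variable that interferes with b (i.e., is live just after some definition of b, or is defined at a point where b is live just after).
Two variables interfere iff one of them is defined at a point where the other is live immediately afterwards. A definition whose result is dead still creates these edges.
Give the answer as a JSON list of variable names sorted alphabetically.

Block summaries:
  B0: def={b,h} ue=∅
  B1: def={b,n,y} ue=∅
  B2: def={b} ue=∅
  B3: def={h} ue=∅
  B4: def={h} ue={y}

Liveness:
  live B0: ∅→∅
  live B1: ∅→{y}
  live B2: ∅→∅
  live B3: ∅→∅
  live B4: {y}→∅

Interfere edges:
  b: {h,y}
  h: {b}
  n: {y}
  y: {b,n}

N(b) = ["h", "y"]

Answer: ["h", "y"]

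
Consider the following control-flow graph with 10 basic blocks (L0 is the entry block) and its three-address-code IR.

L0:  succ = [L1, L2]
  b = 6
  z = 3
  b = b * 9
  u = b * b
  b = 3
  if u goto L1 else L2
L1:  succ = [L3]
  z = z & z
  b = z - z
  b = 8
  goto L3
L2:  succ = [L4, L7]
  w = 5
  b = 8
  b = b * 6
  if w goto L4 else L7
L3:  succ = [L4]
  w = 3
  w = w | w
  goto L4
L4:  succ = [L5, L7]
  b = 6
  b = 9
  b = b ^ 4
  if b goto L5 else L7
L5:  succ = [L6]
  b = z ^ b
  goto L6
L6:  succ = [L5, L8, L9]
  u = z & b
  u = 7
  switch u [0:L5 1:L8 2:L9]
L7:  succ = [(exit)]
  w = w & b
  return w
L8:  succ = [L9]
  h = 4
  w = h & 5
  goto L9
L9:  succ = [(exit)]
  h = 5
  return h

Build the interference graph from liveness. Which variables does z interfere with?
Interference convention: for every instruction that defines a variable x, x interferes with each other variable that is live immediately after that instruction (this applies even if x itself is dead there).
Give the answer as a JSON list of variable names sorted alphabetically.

Answer: ["b", "u", "w"]

Derivation:
Block summaries:
  L0: {b,u,z} / ∅
  L1: {b,z} / {z}
  L2: {b,w} / ∅
  L3: {w} / ∅
  L4: {b} / ∅
  L5: {b} / {b,z}
  L6: {u} / {b,z}
  L7: {w} / {b,w}
  L8: {h,w} / ∅
  L9: {h} / ∅

Liveness:
  live L0: ∅→{z}
  live L1: {z}→{z}
  live L2: {z}→{b,w,z}
  live L3: {z}→{w,z}
  live L4: {w,z}→{b,w,z}
  live L5: {b,z}→{b,z}
  live L6: {b,z}→{b,z}
  live L7: {b,w}→∅
  live L8: ∅→∅
  live L9: ∅→∅

Interference:
  b — {u,w,z}
  h — ∅
  u — {b,z}
  w — {b,z}
  z — {b,u,w}

N(z) = ["b", "u", "w"]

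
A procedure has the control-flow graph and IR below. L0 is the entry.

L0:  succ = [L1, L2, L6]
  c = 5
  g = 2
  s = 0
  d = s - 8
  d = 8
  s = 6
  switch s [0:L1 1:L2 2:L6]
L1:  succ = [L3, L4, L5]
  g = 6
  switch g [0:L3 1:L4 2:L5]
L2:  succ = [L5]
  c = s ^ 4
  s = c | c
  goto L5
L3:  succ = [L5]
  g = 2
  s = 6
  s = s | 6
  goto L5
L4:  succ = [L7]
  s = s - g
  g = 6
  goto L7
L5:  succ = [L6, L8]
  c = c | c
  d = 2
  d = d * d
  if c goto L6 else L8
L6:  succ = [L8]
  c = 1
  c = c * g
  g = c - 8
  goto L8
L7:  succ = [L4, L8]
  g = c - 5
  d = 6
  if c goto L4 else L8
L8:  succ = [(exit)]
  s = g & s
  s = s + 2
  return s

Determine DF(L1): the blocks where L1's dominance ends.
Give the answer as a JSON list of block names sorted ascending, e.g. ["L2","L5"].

Answer: ["L5", "L8"]

Working:
idom tree: L1←L0 L2←L0 L3←L1 L4←L1 L5←L0 L6←L0 L7←L4 L8←L0
Join-block Dom:
  L4: preds {L1,L7}: {L0,L1} ∩ {L0,L1,L4,L7} = {L0,L1}; idom=L1
  L5: preds {L1,L2,L3}: {L0,L1} ∩ {L0,L2} ∩ {L0,L1,L3} = {L0}; idom=L0
  L6: preds {L0,L5}: {L0} ∩ {L0,L5} = {L0}; idom=L0
  L8: preds {L5,L6,L7}: {L0,L5} ∩ {L0,L6} ∩ {L0,L1,L4,L7} = {L0}; idom=L0

Frontier:
  join L4 pred L1: · stop@L1
  join L4 pred L7: L7→L4 stop@L1
  join L5 pred L1: L1 stop@L0
  join L5 pred L2: L2 stop@L0
  join L5 pred L3: L3→L1 stop@L0
  join L6 pred L0: · stop@L0
  join L6 pred L5: L5 stop@L0
  join L8 pred L5: L5 stop@L0
  join L8 pred L6: L6 stop@L0
  join L8 pred L7: L7→L4→L1 stop@L0
  L0: DF=∅
  L1: DF={L5,L8}
  L2: DF={L5}
  L3: DF={L5}
  L4: DF={L4,L8}
  L5: DF={L6,L8}
  L6: DF={L8}
  L7: DF={L4,L8}
  L8: DF=∅

DF(L1) = ["L5", "L8"]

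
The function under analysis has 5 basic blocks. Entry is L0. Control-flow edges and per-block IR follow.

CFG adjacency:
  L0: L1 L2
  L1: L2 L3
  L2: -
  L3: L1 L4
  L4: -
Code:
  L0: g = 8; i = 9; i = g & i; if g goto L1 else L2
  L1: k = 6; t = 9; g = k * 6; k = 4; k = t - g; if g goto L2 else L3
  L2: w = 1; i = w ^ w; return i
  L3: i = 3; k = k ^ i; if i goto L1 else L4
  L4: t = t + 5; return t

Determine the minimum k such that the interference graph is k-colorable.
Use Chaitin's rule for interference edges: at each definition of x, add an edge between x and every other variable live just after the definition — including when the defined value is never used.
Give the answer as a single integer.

Answer: 4

Analysis:
def/use:
  L0 def {g,i} use ∅
  L1 def {g,k,t} use ∅
  L2 def {i,w} use ∅
  L3 def {i,k} use {k}
  L4 def {t} use {t}

Backward fixpoint:
  L0 li=∅ lo=∅
  L1 li=∅ lo={k,t}
  L2 li=∅ lo=∅
  L3 li={k,t} lo={t}
  L4 li={t} lo=∅

Conflict graph:
  g: {i,k,t}
  i: {g,k,t}
  k: {g,i,t}
  t: {g,i,k}
  w: ∅

Registers:
  clique {g,i,k,t} ⇒ need ≥ 4
  assign g→r0 i→r1 k→r2 t→r3 w→r0 — no edge inside a register ⇒ χ ≤ 4
  χ = 4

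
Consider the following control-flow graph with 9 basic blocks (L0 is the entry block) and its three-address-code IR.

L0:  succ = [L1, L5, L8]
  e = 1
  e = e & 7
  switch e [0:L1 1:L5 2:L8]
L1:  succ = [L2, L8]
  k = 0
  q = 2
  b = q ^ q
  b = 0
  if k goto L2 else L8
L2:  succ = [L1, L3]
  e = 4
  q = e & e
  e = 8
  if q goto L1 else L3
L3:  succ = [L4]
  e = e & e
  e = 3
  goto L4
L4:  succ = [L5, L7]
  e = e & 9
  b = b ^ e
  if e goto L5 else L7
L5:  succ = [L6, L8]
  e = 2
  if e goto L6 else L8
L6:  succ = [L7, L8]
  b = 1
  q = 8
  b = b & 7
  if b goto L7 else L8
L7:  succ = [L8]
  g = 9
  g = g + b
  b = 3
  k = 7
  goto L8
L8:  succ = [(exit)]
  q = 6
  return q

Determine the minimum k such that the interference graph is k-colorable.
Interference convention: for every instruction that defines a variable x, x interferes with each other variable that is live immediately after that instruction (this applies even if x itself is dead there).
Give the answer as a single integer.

Answer: 3

Derivation:
Per-block:
  L0 def {e} use ∅
  L1 def {b,k,q} use ∅
  L2 def {e,q} use ∅
  L3 def {e} use {e}
  L4 def {b,e} use {b,e}
  L5 def {e} use ∅
  L6 def {b,q} use ∅
  L7 def {b,g,k} use {b}
  L8 def {q} use ∅

Live sets:
  L0: in=∅ out=∅
  L1: in=∅ out={b}
  L2: in={b} out={b,e}
  L3: in={b,e} out={b,e}
  L4: in={b,e} out={b}
  L5: in=∅ out=∅
  L6: in=∅ out={b}
  L7: in={b} out=∅
  L8: in=∅ out=∅

Conflict graph:
  b↔{e,g,k,q}
  e↔{b,q}
  g↔{b}
  k↔{b,q}
  q↔{b,e,k}

Registers:
  lower bound: {b,e,q} mutually conflict ⇒ χ ≥ 3
  assign b→r0 e→r2 g→r1 k→r2 q→r1 — no edge inside a register ⇒ χ ≤ 3
  χ = 3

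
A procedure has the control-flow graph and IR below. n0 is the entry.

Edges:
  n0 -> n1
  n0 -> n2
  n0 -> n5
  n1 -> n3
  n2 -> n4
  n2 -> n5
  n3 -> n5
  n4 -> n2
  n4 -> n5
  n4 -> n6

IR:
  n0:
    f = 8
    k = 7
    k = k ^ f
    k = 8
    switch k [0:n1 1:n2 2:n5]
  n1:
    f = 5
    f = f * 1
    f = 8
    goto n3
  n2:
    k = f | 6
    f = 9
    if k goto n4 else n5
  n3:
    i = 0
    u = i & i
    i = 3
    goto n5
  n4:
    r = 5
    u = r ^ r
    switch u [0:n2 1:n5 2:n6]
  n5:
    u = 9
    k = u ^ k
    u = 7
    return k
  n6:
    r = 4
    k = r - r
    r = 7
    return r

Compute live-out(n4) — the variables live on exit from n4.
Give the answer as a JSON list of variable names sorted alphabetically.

Block summaries:
  n0: def={f,k} ue=∅
  n1: def={f} ue=∅
  n2: def={f,k} ue={f}
  n3: def={i,u} ue=∅
  n4: def={r,u} ue=∅
  n5: def={k,u} ue={k}
  n6: def={k,r} ue=∅

Liveness:
  n0: in=∅ out={f,k}
  n1: in={k} out={k}
  n2: in={f} out={f,k}
  n3: in={k} out={k}
  n4: in={f,k} out={f,k}
  n5: in={k} out=∅
  n6: in=∅ out=∅

live-out(n4) = ["f", "k"]

Answer: ["f", "k"]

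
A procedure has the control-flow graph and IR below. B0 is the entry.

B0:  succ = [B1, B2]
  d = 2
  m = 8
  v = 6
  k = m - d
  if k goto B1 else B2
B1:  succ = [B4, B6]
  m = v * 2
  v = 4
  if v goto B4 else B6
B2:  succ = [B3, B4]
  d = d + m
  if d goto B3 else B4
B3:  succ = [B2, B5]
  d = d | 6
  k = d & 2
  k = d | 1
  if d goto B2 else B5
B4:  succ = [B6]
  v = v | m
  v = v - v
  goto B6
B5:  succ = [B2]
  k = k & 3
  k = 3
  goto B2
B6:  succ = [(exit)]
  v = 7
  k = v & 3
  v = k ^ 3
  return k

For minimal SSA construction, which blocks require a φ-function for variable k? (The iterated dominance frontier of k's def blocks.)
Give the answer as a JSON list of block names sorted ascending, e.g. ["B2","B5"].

Answer: ["B2", "B4", "B6"]

Analysis:
idom tree: B1←B0 B2←B0 B3←B2 B4←B0 B5←B3 B6←B0
Join-block Dom:
  B2: preds {B0,B3,B5}: {B0} ∩ {B0,B2,B3} ∩ {B0,B2,B3,B5} = {B0}; idom=B0
  B4: preds {B1,B2}: {B0,B1} ∩ {B0,B2} = {B0}; idom=B0
  B6: preds {B1,B4}: {B0,B1} ∩ {B0,B4} = {B0}; idom=B0

Frontier:
  join B2 pred B0: · stop@B0
  join B2 pred B3: B3→B2 stop@B0
  join B2 pred B5: B5→B3→B2 stop@B0
  join B4 pred B1: B1 stop@B0
  join B4 pred B2: B2 stop@B0
  join B6 pred B1: B1 stop@B0
  join B6 pred B4: B4 stop@B0
  B0: DF=∅
  B1: DF={B4,B6}
  B2: DF={B2,B4}
  B3: DF={B2}
  B4: DF={B6}
  B5: DF={B2}
  B6: DF=∅

φ for k: defs {B0,B3,B5,B6}
  DF⁺ = {B2,B4,B6}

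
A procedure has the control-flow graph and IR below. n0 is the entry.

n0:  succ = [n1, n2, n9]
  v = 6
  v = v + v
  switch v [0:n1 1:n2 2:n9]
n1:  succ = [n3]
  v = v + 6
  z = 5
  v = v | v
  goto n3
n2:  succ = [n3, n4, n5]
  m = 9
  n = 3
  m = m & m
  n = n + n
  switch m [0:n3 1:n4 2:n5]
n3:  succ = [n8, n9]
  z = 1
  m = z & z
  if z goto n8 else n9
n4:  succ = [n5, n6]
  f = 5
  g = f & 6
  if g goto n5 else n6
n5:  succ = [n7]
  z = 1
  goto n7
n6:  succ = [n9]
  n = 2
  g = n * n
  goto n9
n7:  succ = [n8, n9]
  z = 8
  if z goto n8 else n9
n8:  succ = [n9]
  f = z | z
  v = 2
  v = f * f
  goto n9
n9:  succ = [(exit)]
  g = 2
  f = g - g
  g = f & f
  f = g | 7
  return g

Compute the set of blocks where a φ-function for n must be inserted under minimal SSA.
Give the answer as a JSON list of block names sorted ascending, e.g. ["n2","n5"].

idom tree: n1←n0 n2←n0 n3←n0 n4←n2 n5←n2 n6←n4 n7←n5 n8←n0 n9←n0
Dom at joins:
  n3: preds {n1,n2}: {n0,n1} ∩ {n0,n2} = {n0}; idom=n0
  n5: preds {n2,n4}: {n0,n2} ∩ {n0,n2,n4} = {n0,n2}; idom=n2
  n8: preds {n3,n7}: {n0,n3} ∩ {n0,n2,n5,n7} = {n0}; idom=n0
  n9: preds {n0,n3,n6,n7,n8}: {n0} ∩ {n0,n3} ∩ {n0,n2,n4,n6} ∩ {n0,n2,n5,n7} ∩ {n0,n8} = {n0}; idom=n0

DF derivation:
  join n3 pred n1: n1 stop@n0
  join n3 pred n2: n2 stop@n0
  join n5 pred n2: · stop@n2
  join n5 pred n4: n4 stop@n2
  join n8 pred n3: n3 stop@n0
  join n8 pred n7: n7→n5→n2 stop@n0
  join n9 pred n0: · stop@n0
  join n9 pred n3: n3 stop@n0
  join n9 pred n6: n6→n4→n2 stop@n0
  join n9 pred n7: n7→n5→n2 stop@n0
  join n9 pred n8: n8 stop@n0
  n0 → ∅
  n1 → {n3}
  n2 → {n3,n8,n9}
  n3 → {n8,n9}
  n4 → {n5,n9}
  n5 → {n8,n9}
  n6 → {n9}
  n7 → {n8,n9}
  n8 → {n9}
  n9 → ∅

φ for n: defs {n2,n6}
  DF⁺ = {n3,n8,n9}

Answer: ["n3", "n8", "n9"]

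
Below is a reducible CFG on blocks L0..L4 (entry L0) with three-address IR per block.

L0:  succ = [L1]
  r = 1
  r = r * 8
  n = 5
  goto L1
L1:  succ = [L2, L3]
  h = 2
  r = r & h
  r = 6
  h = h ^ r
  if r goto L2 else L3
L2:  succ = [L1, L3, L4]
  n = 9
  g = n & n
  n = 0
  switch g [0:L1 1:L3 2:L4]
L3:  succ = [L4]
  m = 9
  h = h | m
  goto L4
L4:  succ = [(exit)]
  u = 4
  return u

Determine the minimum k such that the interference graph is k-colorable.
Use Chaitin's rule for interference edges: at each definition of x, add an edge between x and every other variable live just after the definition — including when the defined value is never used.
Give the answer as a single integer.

Answer: 4

Analysis:
Block summaries:
  L0: {n,r} / ∅
  L1: {h,r} / {r}
  L2: {g,n} / ∅
  L3: {h,m} / {h}
  L4: {u} / ∅

Backward fixpoint:
  live L0: ∅→{r}
  live L1: {r}→{h,r}
  live L2: {h,r}→{h,r}
  live L3: {h}→∅
  live L4: ∅→∅

Interference:
  g: {h,n,r}
  h: {g,m,n,r}
  m: {h}
  n: {g,h,r}
  r: {g,h,n}
  u: ∅

Registers:
  {g,h,n,r} pairwise interfere (4-clique) ⇒ χ ≥ 4
  4-colouring: c0={h,u}  c1={g,m}  c2={n}  c3={r}
  χ = 4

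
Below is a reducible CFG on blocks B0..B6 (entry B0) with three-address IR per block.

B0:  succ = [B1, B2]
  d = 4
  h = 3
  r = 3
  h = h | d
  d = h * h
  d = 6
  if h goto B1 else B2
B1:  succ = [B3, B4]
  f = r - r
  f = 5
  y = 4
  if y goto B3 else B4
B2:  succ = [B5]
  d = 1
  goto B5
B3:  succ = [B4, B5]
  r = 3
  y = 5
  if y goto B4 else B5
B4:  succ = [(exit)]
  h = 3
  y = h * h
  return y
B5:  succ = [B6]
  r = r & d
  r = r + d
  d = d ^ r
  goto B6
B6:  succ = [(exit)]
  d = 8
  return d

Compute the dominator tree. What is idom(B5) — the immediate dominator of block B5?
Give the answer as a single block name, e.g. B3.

idom tree: B1←B0 B2←B0 B3←B1 B4←B1 B5←B0 B6←B5
Dom at joins:
  B4: preds {B1,B3}: {B0,B1} ∩ {B0,B1,B3} = {B0,B1}; idom=B1
  B5: preds {B2,B3}: {B0,B2} ∩ {B0,B1,B3} = {B0}; idom=B0

idom(B5) = B0

Answer: B0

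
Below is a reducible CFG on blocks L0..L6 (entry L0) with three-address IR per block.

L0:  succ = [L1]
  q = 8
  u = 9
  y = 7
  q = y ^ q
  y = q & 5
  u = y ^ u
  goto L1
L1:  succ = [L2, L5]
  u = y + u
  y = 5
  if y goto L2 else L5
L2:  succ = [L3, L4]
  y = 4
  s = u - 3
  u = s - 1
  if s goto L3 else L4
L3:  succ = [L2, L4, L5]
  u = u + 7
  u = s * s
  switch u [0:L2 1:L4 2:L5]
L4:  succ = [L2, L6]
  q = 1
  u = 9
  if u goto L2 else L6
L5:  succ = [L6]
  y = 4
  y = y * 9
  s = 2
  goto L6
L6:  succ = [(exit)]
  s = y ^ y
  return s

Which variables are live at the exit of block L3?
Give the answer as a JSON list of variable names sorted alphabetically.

Block summaries:
  L0: def={q,u,y} ue=∅
  L1: def={u,y} ue={u,y}
  L2: def={s,u,y} ue={u}
  L3: def={u} ue={s,u}
  L4: def={q,u} ue=∅
  L5: def={s,y} ue=∅
  L6: def={s} ue={y}

Backward fixpoint:
  L0 li=∅ lo={u,y}
  L1 li={u,y} lo={u}
  L2 li={u} lo={s,u,y}
  L3 li={s,u,y} lo={u,y}
  L4 li={y} lo={u,y}
  L5 li=∅ lo={y}
  L6 li={y} lo=∅

live-out(L3) = ["u", "y"]

Answer: ["u", "y"]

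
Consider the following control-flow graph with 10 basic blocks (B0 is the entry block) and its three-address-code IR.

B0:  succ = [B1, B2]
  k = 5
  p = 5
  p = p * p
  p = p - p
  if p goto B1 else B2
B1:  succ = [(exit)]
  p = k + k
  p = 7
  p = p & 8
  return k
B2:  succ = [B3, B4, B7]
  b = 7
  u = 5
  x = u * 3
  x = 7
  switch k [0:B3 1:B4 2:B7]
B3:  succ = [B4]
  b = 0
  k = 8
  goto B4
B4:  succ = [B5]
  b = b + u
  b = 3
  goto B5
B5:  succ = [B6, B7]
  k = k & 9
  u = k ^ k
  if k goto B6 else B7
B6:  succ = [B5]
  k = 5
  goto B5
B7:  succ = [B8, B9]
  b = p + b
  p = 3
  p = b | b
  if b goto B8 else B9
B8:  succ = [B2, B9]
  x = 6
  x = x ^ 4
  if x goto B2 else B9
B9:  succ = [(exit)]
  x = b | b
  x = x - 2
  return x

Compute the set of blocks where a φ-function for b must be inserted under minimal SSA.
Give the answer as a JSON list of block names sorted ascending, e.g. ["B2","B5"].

idom tree: B1←B0 B2←B0 B3←B2 B4←B2 B5←B4 B6←B5 B7←B2 B8←B7 B9←B7
Dom∩ at merges:
  B2: preds {B0,B8}: {B0} ∩ {B0,B2,B7,B8} = {B0}; idom=B0
  B4: preds {B2,B3}: {B0,B2} ∩ {B0,B2,B3} = {B0,B2}; idom=B2
  B5: preds {B4,B6}: {B0,B2,B4} ∩ {B0,B2,B4,B5,B6} = {B0,B2,B4}; idom=B4
  B7: preds {B2,B5}: {B0,B2} ∩ {B0,B2,B4,B5} = {B0,B2}; idom=B2
  B9: preds {B7,B8}: {B0,B2,B7} ∩ {B0,B2,B7,B8} = {B0,B2,B7}; idom=B7

DF derivation:
  join B2 pred B0: · stop@B0
  join B2 pred B8: B8→B7→B2 stop@B0
  join B4 pred B2: · stop@B2
  join B4 pred B3: B3 stop@B2
  join B5 pred B4: · stop@B4
  join B5 pred B6: B6→B5 stop@B4
  join B7 pred B2: · stop@B2
  join B7 pred B5: B5→B4 stop@B2
  join B9 pred B7: · stop@B7
  join B9 pred B8: B8 stop@B7
  B0 → ∅
  B1 → ∅
  B2 → {B2}
  B3 → {B4}
  B4 → {B7}
  B5 → {B5,B7}
  B6 → {B5}
  B7 → {B2}
  B8 → {B2,B9}
  B9 → ∅

φ for b: defs {B2,B3,B4,B7}
  DF⁺ = {B2,B4,B7}

Answer: ["B2", "B4", "B7"]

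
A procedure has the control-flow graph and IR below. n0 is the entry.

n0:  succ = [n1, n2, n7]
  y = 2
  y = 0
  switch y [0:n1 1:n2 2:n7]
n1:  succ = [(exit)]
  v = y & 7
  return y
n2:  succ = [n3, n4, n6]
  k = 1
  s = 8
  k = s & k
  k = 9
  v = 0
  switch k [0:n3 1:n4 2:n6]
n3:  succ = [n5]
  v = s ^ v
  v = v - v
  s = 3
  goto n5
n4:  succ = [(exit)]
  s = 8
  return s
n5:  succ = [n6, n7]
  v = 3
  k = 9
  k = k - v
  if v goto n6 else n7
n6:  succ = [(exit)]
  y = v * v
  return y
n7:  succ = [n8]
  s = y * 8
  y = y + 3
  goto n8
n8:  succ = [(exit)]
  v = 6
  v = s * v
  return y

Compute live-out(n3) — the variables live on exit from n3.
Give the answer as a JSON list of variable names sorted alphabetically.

Block summaries:
  n0: {y} / ∅
  n1: {v} / {y}
  n2: {k,s,v} / ∅
  n3: {s,v} / {s,v}
  n4: {s} / ∅
  n5: {k,v} / ∅
  n6: {y} / {v}
  n7: {s,y} / {y}
  n8: {v} / {s,y}

Liveness:
  live n0: ∅→{y}
  live n1: {y}→∅
  live n2: {y}→{s,v,y}
  live n3: {s,v,y}→{y}
  live n4: ∅→∅
  live n5: {y}→{v,y}
  live n6: {v}→∅
  live n7: {y}→{s,y}
  live n8: {s,y}→∅

live-out(n3) = ["y"]

Answer: ["y"]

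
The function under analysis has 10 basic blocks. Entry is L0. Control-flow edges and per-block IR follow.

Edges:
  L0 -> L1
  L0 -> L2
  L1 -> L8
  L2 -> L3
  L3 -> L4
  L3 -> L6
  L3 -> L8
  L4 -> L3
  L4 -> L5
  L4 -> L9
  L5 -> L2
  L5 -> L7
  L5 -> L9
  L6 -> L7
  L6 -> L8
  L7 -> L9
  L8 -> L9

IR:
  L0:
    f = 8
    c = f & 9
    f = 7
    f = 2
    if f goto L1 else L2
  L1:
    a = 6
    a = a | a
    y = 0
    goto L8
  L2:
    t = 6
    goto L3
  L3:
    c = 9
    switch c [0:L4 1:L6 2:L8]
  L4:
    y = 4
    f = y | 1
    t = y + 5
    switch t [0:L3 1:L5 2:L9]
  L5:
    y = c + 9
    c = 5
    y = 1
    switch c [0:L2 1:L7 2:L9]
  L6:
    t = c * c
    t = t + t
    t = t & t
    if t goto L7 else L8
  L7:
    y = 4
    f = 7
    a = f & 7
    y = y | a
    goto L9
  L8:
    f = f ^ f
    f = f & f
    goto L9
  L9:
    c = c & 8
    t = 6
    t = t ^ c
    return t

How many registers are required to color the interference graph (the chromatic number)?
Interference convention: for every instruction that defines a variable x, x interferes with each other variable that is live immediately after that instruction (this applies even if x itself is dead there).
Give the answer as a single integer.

Answer: 4

Analysis:
Block summaries:
  L0: def={c,f} ue=∅
  L1: def={a,y} ue=∅
  L2: def={t} ue=∅
  L3: def={c} ue=∅
  L4: def={f,t,y} ue=∅
  L5: def={c,y} ue={c}
  L6: def={t} ue={c}
  L7: def={a,f,y} ue=∅
  L8: def={f} ue={f}
  L9: def={c,t} ue={c}

Liveness:
  L0: in=∅ out={c,f}
  L1: in={c,f} out={c,f}
  L2: in={f} out={f}
  L3: in={f} out={c,f}
  L4: in={c} out={c,f}
  L5: in={c,f} out={c,f}
  L6: in={c,f} out={c,f}
  L7: in={c} out={c}
  L8: in={c,f} out={c}
  L9: in={c} out=∅

Interference:
  a — {c,f,y}
  c — {a,f,t,y}
  f — {a,c,t,y}
  t — {c,f}
  y — {a,c,f}

Registers:
  {a,c,f,y} pairwise interfere (4-clique) ⇒ χ ≥ 4
  assign a→R2 c→R0 f→R1 t→R2 y→R3 — no edge inside a register ⇒ χ ≤ 4
  χ = 4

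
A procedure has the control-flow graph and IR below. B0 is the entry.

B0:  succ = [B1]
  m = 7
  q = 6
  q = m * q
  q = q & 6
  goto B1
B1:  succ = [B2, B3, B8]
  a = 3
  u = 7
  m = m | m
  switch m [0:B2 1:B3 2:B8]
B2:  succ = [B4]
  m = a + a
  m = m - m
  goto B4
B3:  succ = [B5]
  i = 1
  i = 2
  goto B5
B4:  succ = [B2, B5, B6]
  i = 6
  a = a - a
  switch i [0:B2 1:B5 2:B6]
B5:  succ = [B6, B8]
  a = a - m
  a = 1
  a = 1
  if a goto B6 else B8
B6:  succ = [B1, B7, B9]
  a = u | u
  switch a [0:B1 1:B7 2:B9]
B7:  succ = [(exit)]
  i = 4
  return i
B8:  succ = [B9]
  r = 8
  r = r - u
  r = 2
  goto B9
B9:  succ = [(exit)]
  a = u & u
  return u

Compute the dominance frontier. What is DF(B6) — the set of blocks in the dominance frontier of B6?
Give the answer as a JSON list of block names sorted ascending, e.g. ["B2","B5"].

idom tree: B1←B0 B2←B1 B3←B1 B4←B2 B5←B1 B6←B1 B7←B6 B8←B1 B9←B1
Dom∩ at merges:
  B1: preds {B0,B6}: {B0} ∩ {B0,B1,B6} = {B0}; idom=B0
  B2: preds {B1,B4}: {B0,B1} ∩ {B0,B1,B2,B4} = {B0,B1}; idom=B1
  B5: preds {B3,B4}: {B0,B1,B3} ∩ {B0,B1,B2,B4} = {B0,B1}; idom=B1
  B6: preds {B4,B5}: {B0,B1,B2,B4} ∩ {B0,B1,B5} = {B0,B1}; idom=B1
  B8: preds {B1,B5}: {B0,B1} ∩ {B0,B1,B5} = {B0,B1}; idom=B1
  B9: preds {B6,B8}: {B0,B1,B6} ∩ {B0,B1,B8} = {B0,B1}; idom=B1

DF derivation:
  join B1 pred B0: · stop@B0
  join B1 pred B6: B6→B1 stop@B0
  join B2 pred B1: · stop@B1
  join B2 pred B4: B4→B2 stop@B1
  join B5 pred B3: B3 stop@B1
  join B5 pred B4: B4→B2 stop@B1
  join B6 pred B4: B4→B2 stop@B1
  join B6 pred B5: B5 stop@B1
  join B8 pred B1: · stop@B1
  join B8 pred B5: B5 stop@B1
  join B9 pred B6: B6 stop@B1
  join B9 pred B8: B8 stop@B1
  B0 → ∅
  B1 → {B1}
  B2 → {B2,B5,B6}
  B3 → {B5}
  B4 → {B2,B5,B6}
  B5 → {B6,B8}
  B6 → {B1,B9}
  B7 → ∅
  B8 → {B9}
  B9 → ∅

DF(B6) = ["B1", "B9"]

Answer: ["B1", "B9"]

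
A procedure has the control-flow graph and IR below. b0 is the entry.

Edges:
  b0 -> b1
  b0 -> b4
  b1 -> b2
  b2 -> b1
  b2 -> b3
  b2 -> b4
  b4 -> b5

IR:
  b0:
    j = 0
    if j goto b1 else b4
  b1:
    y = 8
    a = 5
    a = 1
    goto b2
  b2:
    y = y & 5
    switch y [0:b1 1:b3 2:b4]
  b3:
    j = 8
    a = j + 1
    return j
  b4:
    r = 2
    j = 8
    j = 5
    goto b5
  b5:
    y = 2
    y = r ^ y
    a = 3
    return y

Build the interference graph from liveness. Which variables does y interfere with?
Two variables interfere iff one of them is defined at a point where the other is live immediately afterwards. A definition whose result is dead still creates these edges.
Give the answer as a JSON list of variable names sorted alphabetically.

Block summaries:
  b0: def={j} ue=∅
  b1: def={a,y} ue=∅
  b2: def={y} ue={y}
  b3: def={a,j} ue=∅
  b4: def={j,r} ue=∅
  b5: def={a,y} ue={r}

Liveness:
  b0 li=∅ lo=∅
  b1 li=∅ lo={y}
  b2 li={y} lo=∅
  b3 li=∅ lo=∅
  b4 li=∅ lo={r}
  b5 li={r} lo=∅

Interference:
  a↔{j,y}
  j↔{a,r}
  r↔{j,y}
  y↔{a,r}

N(y) = ["a", "r"]

Answer: ["a", "r"]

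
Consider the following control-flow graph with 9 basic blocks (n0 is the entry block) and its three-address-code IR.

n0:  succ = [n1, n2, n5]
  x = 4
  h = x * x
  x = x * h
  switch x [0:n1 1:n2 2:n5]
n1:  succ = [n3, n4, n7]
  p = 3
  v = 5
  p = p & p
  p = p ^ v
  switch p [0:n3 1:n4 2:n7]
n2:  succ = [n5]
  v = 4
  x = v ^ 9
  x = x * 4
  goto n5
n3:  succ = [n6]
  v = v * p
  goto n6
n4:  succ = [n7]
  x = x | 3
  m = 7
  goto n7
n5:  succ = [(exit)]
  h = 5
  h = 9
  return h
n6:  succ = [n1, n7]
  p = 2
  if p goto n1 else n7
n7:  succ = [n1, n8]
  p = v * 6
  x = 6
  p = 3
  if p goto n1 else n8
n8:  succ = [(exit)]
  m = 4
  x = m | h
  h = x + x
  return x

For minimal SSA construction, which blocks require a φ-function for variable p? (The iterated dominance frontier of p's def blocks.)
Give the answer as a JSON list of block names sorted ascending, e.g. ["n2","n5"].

idom tree: n1←n0 n2←n0 n3←n1 n4←n1 n5←n0 n6←n3 n7←n1 n8←n7
Join-block Dom:
  n1: preds {n0,n6,n7}: {n0} ∩ {n0,n1,n3,n6} ∩ {n0,n1,n7} = {n0}; idom=n0
  n5: preds {n0,n2}: {n0} ∩ {n0,n2} = {n0}; idom=n0
  n7: preds {n1,n4,n6}: {n0,n1} ∩ {n0,n1,n4} ∩ {n0,n1,n3,n6} = {n0,n1}; idom=n1

DF walk-up:
  join n1 pred n0: · stop@n0
  join n1 pred n6: n6→n3→n1 stop@n0
  join n1 pred n7: n7→n1 stop@n0
  join n5 pred n0: · stop@n0
  join n5 pred n2: n2 stop@n0
  join n7 pred n1: · stop@n1
  join n7 pred n4: n4 stop@n1
  join n7 pred n6: n6→n3 stop@n1
  n0 → ∅
  n1 → {n1}
  n2 → {n5}
  n3 → {n1,n7}
  n4 → {n7}
  n5 → ∅
  n6 → {n1,n7}
  n7 → {n1}
  n8 → ∅

φ for p: defs {n1,n6,n7}
  DF⁺ = {n1,n7}

Answer: ["n1", "n7"]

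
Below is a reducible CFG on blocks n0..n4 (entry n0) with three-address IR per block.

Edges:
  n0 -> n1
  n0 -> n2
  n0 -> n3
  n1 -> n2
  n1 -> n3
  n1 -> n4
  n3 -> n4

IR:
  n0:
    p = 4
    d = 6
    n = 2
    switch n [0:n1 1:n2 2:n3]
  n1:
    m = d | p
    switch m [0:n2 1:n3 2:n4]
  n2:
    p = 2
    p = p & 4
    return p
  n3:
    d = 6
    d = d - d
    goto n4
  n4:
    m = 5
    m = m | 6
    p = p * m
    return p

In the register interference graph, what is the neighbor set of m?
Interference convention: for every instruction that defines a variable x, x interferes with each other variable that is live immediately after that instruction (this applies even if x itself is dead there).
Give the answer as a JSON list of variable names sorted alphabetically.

Per-block:
  n0 def {d,n,p} use ∅
  n1 def {m} use {d,p}
  n2 def {p} use ∅
  n3 def {d} use ∅
  n4 def {m,p} use {p}

Backward fixpoint:
  n0: in=∅ out={d,p}
  n1: in={d,p} out={p}
  n2: in=∅ out=∅
  n3: in={p} out={p}
  n4: in={p} out=∅

Interfere edges:
  d — {n,p}
  m — {p}
  n — {d,p}
  p — {d,m,n}

N(m) = ["p"]

Answer: ["p"]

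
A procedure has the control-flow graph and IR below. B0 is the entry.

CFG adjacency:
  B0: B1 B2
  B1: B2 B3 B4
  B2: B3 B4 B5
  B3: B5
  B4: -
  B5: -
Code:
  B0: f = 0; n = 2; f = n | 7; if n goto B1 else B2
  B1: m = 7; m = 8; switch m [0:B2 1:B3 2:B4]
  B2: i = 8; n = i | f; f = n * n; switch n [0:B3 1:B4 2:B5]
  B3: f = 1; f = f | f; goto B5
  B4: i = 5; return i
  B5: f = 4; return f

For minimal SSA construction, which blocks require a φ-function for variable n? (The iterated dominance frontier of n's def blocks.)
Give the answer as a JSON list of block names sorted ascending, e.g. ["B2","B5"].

idom tree: B1←B0 B2←B0 B3←B0 B4←B0 B5←B0
Dom∩ at merges:
  B2: preds {B0,B1}: {B0} ∩ {B0,B1} = {B0}; idom=B0
  B3: preds {B1,B2}: {B0,B1} ∩ {B0,B2} = {B0}; idom=B0
  B4: preds {B1,B2}: {B0,B1} ∩ {B0,B2} = {B0}; idom=B0
  B5: preds {B2,B3}: {B0,B2} ∩ {B0,B3} = {B0}; idom=B0

Frontier:
  join B2 pred B0: · stop@B0
  join B2 pred B1: B1 stop@B0
  join B3 pred B1: B1 stop@B0
  join B3 pred B2: B2 stop@B0
  join B4 pred B1: B1 stop@B0
  join B4 pred B2: B2 stop@B0
  join B5 pred B2: B2 stop@B0
  join B5 pred B3: B3 stop@B0
  DF(B0)=∅
  DF(B1)={B2,B3,B4}
  DF(B2)={B3,B4,B5}
  DF(B3)={B5}
  DF(B4)=∅
  DF(B5)=∅

φ for n: defs {B0,B2}
  DF⁺ = {B3,B4,B5}

Answer: ["B3", "B4", "B5"]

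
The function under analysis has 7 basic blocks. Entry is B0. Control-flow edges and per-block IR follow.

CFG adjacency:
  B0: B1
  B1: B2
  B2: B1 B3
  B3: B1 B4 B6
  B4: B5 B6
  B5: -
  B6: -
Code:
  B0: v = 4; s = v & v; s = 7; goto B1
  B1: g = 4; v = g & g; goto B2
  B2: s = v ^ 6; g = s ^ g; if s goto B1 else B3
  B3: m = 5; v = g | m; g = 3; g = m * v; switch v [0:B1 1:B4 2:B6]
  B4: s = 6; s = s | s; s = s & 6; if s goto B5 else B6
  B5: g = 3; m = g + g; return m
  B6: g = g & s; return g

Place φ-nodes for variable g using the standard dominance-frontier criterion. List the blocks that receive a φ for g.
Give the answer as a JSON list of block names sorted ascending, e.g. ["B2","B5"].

idom tree: B1←B0 B2←B1 B3←B2 B4←B3 B5←B4 B6←B3
Dom at joins:
  B1: preds {B0,B2,B3}: {B0} ∩ {B0,B1,B2} ∩ {B0,B1,B2,B3} = {B0}; idom=B0
  B6: preds {B3,B4}: {B0,B1,B2,B3} ∩ {B0,B1,B2,B3,B4} = {B0,B1,B2,B3}; idom=B3

DF derivation:
  join B1 pred B0: · stop@B0
  join B1 pred B2: B2→B1 stop@B0
  join B1 pred B3: B3→B2→B1 stop@B0
  join B6 pred B3: · stop@B3
  join B6 pred B4: B4 stop@B3
  B0: DF=∅
  B1: DF={B1}
  B2: DF={B1}
  B3: DF={B1}
  B4: DF={B6}
  B5: DF=∅
  B6: DF=∅

φ for g: defs {B1,B2,B3,B5,B6}
  DF⁺ = {B1}

Answer: ["B1"]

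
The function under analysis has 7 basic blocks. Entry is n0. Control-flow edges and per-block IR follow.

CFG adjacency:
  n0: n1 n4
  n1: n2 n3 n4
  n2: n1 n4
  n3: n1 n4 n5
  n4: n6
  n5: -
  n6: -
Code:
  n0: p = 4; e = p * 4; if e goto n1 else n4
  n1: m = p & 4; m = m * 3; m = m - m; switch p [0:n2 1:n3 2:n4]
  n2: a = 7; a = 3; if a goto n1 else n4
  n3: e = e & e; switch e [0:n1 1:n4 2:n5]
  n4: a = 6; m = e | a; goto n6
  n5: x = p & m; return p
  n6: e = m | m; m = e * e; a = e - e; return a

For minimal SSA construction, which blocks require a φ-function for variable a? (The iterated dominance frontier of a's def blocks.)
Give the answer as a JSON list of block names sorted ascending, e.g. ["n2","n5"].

Answer: ["n1", "n4"]

Working:
idom tree: n1←n0 n2←n1 n3←n1 n4←n0 n5←n3 n6←n4
Dom∩ at merges:
  n1: preds {n0,n2,n3}: {n0} ∩ {n0,n1,n2} ∩ {n0,n1,n3} = {n0}; idom=n0
  n4: preds {n0,n1,n2,n3}: {n0} ∩ {n0,n1} ∩ {n0,n1,n2} ∩ {n0,n1,n3} = {n0}; idom=n0

DF walk-up:
  n1←n0: walk · to n0
  n1←n2: walk n2→n1 to n0
  n1←n3: walk n3→n1 to n0
  n4←n0: walk · to n0
  n4←n1: walk n1 to n0
  n4←n2: walk n2→n1 to n0
  n4←n3: walk n3→n1 to n0
  n0 → ∅
  n1 → {n1,n4}
  n2 → {n1,n4}
  n3 → {n1,n4}
  n4 → ∅
  n5 → ∅
  n6 → ∅

φ for a: defs {n2,n4,n6}
  DF⁺ = {n1,n4}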